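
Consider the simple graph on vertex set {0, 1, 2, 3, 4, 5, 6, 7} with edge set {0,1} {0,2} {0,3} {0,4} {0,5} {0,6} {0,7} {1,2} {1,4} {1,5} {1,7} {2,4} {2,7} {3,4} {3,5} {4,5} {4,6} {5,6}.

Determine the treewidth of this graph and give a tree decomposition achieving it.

Treewidth 3.
One such decomposition:
Bags: B1 = {0, 4, 5, 6}  B2 = {0, 1, 4, 5}  B3 = {0, 1, 2, 4}  B4 = {0, 3, 4, 5}  B5 = {0, 1, 2, 7}
Tree: B1–B2, B2–B3, B1–B4, B3–B5

Every bag has size at most 4, so the width is 4 − 1 = 3 and tw(G) ≤ 3. On the other hand G contains the 4-clique {0, 1, 2, 4}. A clique must lie in a single bag of any decomposition, so no decomposition can have width below 3. Hence tw(G) = 3 exactly.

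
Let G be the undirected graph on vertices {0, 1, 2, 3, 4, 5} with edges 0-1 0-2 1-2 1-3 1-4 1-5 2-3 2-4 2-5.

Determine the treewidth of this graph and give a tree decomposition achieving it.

Treewidth 2.
Bags: B1 = {1, 2, 5}  B2 = {1, 2, 4}  B3 = {0, 1, 2}  B4 = {1, 2, 3}
Tree: B1–B2, B1–B3, B1–B4

Each bag holds 3 vertices, so the decomposition has width 2, which upper-bounds the treewidth. For the lower bound, the 3 vertices {0, 1, 2} are pairwise adjacent, and any tree decomposition puts a clique entirely inside one bag — forcing width ≥ 2. Therefore the treewidth is 2.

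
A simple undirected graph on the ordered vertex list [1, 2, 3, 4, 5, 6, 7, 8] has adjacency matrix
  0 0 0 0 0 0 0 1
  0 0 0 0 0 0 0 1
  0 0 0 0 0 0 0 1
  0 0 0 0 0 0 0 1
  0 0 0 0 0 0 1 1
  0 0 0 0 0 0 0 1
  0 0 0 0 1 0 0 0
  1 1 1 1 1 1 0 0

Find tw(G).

1

A width-1 tree decomposition is:
Bags: B1 = {2, 8}  B2 = {5, 8}  B3 = {3, 8}  B4 = {4, 8}  B5 = {6, 8}  B6 = {1, 8}  B7 = {5, 7}
Tree: B1–B2, B1–B3, B3–B4, B3–B5, B2–B6, B2–B7
Each bag holds 2 vertices, so the decomposition has width 1, which upper-bounds the treewidth. Since G has at least one edge (e.g. 2–8), it is not an edgeless graph, so tw(G) ≥ 1. Hence tw(G) = 1 exactly.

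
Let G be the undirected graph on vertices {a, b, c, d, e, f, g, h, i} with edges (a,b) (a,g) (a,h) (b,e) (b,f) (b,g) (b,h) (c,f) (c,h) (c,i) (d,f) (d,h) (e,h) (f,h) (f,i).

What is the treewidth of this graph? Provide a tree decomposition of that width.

The largest bag has 3 vertices, giving width 2; this decomposition certifies tw(G) ≤ 2. On the other hand G contains the 3-clique {a, b, g}. A clique must lie in a single bag of any decomposition, so no decomposition can have width below 2. Combining the bounds, tw(G) = 2.

Treewidth 2.
One optimal decomposition is:
Bags: B1 = {b, f, h}  B2 = {d, f, h}  B3 = {c, f, h}  B4 = {a, b, h}  B5 = {a, b, g}  B6 = {b, e, h}  B7 = {c, f, i}
Tree: B1–B2, B1–B3, B1–B4, B4–B5, B4–B6, B3–B7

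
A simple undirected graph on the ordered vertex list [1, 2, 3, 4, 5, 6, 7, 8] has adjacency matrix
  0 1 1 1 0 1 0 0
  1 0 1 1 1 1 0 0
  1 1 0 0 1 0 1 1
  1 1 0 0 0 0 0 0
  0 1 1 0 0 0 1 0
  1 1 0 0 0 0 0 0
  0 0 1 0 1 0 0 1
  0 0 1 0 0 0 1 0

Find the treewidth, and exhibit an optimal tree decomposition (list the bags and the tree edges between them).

Every bag has size at most 3, so the width is 3 − 1 = 2 and tw(G) ≤ 2. For the lower bound, the 3 vertices {3, 7, 8} are pairwise adjacent, and any tree decomposition puts a clique entirely inside one bag — forcing width ≥ 2. Combining the bounds, tw(G) = 2.

Treewidth 2.
Bags: B1 = {3, 5, 7}  B2 = {2, 3, 5}  B3 = {1, 2, 3}  B4 = {3, 7, 8}  B5 = {1, 2, 4}  B6 = {1, 2, 6}
Tree: B1–B2, B2–B3, B1–B4, B3–B5, B3–B6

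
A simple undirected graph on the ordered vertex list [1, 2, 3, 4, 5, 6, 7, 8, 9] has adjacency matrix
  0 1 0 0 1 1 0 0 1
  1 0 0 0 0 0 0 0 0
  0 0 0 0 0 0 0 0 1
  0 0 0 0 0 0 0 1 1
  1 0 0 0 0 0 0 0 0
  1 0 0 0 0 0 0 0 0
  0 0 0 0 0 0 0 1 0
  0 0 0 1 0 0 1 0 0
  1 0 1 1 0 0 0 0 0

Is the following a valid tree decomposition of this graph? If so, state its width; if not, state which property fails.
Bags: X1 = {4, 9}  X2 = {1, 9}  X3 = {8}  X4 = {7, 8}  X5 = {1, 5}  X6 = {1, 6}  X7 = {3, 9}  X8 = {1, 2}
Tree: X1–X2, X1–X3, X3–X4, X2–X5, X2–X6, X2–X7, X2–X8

A tree decomposition must satisfy three properties: every vertex lies in some bag; for every edge, both endpoints lie together in some bag; and for every vertex, the bags containing it form a connected subtree. Here edge (4,8) lies in no bag, so the decomposition is invalid.

No — edge (4,8) lies in no bag.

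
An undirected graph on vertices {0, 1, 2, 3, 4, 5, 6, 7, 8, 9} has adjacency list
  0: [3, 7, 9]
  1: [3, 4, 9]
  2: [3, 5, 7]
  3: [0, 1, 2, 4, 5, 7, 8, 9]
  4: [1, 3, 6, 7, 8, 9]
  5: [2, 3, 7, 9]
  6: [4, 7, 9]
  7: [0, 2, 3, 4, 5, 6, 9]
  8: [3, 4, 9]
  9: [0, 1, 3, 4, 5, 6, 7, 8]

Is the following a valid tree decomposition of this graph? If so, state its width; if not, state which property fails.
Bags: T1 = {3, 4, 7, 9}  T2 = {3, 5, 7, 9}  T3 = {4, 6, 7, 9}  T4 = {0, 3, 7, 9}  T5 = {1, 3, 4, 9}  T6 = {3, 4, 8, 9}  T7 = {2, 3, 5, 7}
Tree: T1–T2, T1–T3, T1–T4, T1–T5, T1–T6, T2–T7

Yes; width 3.

Checking the three conditions: (i) the bags cover all of {0, 1, 2, 3, 4, 5, 6, 7, 8, 9}; (ii) for each edge, some bag contains both endpoints; (iii) the bags containing any fixed vertex form a subtree. All hold, so the decomposition is valid with width 4 − 1 = 3.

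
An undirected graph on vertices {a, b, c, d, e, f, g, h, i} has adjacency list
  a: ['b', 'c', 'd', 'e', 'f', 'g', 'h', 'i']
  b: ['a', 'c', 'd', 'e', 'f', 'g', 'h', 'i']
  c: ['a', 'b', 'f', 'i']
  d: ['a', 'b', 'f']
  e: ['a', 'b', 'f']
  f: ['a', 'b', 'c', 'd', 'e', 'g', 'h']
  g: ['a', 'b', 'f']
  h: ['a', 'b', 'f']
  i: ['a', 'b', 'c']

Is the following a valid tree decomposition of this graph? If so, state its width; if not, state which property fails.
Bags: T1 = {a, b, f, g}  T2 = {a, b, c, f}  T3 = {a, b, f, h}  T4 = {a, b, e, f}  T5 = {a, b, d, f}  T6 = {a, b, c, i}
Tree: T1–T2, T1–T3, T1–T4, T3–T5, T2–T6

Yes; width 3.

Every vertex of G appears in some bag (union = {a, b, c, d, e, f, g, h, i}); every edge is covered by a bag; and for each vertex v the set of bags containing v is connected in the bag tree. The decomposition is therefore valid. The largest bag has 4 vertices, so the width is 3.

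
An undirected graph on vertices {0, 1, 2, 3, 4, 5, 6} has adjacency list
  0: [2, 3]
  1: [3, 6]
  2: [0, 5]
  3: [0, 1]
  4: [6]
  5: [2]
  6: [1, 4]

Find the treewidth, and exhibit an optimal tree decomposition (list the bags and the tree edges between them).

Every bag has size at most 2, so the width is 2 − 1 = 1 and tw(G) ≤ 1. Since G has at least one edge (e.g. 4–6), it is not an edgeless graph, so tw(G) ≥ 1. Combining the bounds, tw(G) = 1.

Treewidth 1.
One such decomposition:
Bags: B1 = {4, 6}  B2 = {1, 6}  B3 = {1, 3}  B4 = {0, 3}  B5 = {0, 2}  B6 = {2, 5}
Tree: B1–B2, B2–B3, B3–B4, B4–B5, B5–B6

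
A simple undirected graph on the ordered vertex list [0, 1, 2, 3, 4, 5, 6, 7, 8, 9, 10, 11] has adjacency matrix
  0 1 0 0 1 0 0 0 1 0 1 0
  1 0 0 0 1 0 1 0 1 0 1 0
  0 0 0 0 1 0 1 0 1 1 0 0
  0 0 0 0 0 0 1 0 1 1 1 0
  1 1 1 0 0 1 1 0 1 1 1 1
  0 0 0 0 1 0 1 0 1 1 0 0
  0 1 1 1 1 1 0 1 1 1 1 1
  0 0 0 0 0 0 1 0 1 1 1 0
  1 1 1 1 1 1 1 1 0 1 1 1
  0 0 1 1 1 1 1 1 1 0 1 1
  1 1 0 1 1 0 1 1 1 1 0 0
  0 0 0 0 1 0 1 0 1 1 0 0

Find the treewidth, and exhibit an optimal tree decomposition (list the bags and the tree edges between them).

Each bag holds 5 vertices, so the decomposition has width 4, which upper-bounds the treewidth. For the lower bound, the 5 vertices {0, 1, 4, 8, 10} are pairwise adjacent, and any tree decomposition puts a clique entirely inside one bag — forcing width ≥ 4. Combining the bounds, tw(G) = 4.

Treewidth 4.
One such decomposition:
Bags: B1 = {4, 6, 8, 9, 10}  B2 = {2, 4, 6, 8, 9}  B3 = {3, 6, 8, 9, 10}  B4 = {4, 6, 8, 9, 11}  B5 = {1, 4, 6, 8, 10}  B6 = {4, 5, 6, 8, 9}  B7 = {6, 7, 8, 9, 10}  B8 = {0, 1, 4, 8, 10}
Tree: B1–B2, B1–B3, B2–B4, B1–B5, B1–B6, B1–B7, B5–B8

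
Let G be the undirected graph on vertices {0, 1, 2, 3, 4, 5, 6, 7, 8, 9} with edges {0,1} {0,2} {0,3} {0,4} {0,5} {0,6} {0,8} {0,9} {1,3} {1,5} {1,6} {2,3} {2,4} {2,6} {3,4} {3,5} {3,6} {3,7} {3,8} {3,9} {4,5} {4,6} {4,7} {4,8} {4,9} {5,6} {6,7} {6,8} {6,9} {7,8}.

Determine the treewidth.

A width-4 tree decomposition is:
Bags: B1 = {0, 3, 4, 5, 6}  B2 = {0, 3, 4, 6, 8}  B3 = {0, 2, 3, 4, 6}  B4 = {0, 1, 3, 5, 6}  B5 = {0, 3, 4, 6, 9}  B6 = {3, 4, 6, 7, 8}
Tree: B1–B2, B1–B3, B1–B4, B2–B5, B2–B6
Every bag has size at most 5, so the width is 5 − 1 = 4 and tw(G) ≤ 4. On the other hand G contains the 5-clique {0, 1, 3, 5, 6}. A clique must lie in a single bag of any decomposition, so no decomposition can have width below 4. The upper and lower bounds meet at 4, so that is the treewidth.

4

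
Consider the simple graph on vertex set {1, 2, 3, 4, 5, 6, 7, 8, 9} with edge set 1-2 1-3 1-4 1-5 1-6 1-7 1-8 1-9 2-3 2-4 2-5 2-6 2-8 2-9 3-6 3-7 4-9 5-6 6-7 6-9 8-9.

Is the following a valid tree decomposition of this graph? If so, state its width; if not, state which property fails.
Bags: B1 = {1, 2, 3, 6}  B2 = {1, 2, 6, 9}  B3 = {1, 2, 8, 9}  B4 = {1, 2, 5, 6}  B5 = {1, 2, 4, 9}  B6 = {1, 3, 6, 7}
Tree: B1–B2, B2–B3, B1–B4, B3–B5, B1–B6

Vertex coverage: the bags together contain {1, 2, 3, 4, 5, 6, 7, 8, 9}, the full vertex set. Edge coverage: each edge of G has both endpoints in at least one bag. Running intersection: for every vertex, the bags containing it form a connected subtree. All three properties hold, so this is a valid tree decomposition of width max|bag| − 1 = 3, and hence tw(G) ≤ 3.

Yes; width 3.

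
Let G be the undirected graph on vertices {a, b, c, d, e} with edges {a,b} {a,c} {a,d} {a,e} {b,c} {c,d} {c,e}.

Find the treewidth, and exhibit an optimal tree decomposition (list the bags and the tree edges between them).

Treewidth 2.
Bags: B1 = {a, c, e}  B2 = {a, b, c}  B3 = {a, c, d}
Tree: B1–B2, B1–B3

Each bag holds 3 vertices, so the decomposition has width 2, which upper-bounds the treewidth. Conversely, {a, c, d} is a clique of size 3, and the vertices of any clique must share a bag in every tree decomposition; so some bag has ≥ 3 vertices and tw(G) ≥ 2. Combining the bounds, tw(G) = 2.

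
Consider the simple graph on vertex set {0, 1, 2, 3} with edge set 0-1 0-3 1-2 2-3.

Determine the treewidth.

A width-2 tree decomposition is:
Bags: B1 = {1, 2, 3}  B2 = {0, 1, 3}
Tree: B1–B2
Each bag holds 3 vertices, so the decomposition has width 2, which upper-bounds the treewidth. Since 1–2–3–0–1 is a cycle in G, G is not acyclic. Forests are exactly the graphs of treewidth ≤ 1, so tw(G) ≥ 2. The upper and lower bounds meet at 2, so that is the treewidth.

2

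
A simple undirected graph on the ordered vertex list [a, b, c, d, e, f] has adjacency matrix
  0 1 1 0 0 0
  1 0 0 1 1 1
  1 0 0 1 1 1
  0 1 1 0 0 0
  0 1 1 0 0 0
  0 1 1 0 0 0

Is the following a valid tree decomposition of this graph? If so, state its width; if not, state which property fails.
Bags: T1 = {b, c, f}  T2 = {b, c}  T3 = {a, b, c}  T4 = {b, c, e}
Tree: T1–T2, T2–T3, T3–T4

No — vertex d appears in no bag.

A tree decomposition must satisfy three properties: every vertex lies in some bag; for every edge, both endpoints lie together in some bag; and for every vertex, the bags containing it form a connected subtree. Here vertex d appears in no bag, so the decomposition is invalid.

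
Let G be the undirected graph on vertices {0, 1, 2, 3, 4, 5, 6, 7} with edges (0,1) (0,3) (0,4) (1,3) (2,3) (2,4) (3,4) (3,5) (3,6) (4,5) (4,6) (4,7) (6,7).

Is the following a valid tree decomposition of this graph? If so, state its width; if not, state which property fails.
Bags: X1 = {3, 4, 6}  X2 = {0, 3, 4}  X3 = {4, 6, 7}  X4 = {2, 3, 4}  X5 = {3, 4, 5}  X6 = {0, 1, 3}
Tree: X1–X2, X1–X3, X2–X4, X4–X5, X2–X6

Yes; width 2.

Every vertex of G appears in some bag (union = {0, 1, 2, 3, 4, 5, 6, 7}); every edge is covered by a bag; and for each vertex v the set of bags containing v is connected in the bag tree. The decomposition is therefore valid. The largest bag has 3 vertices, so the width is 2.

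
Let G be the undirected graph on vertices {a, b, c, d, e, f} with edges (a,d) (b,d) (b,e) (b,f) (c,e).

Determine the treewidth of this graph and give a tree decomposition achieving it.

The largest bag has 2 vertices, giving width 1; this decomposition certifies tw(G) ≤ 1. Since G has at least one edge (e.g. b–d), it is not an edgeless graph, so tw(G) ≥ 1. Therefore the treewidth is 1.

Treewidth 1.
Bags: B1 = {b, d}  B2 = {a, d}  B3 = {b, e}  B4 = {c, e}  B5 = {b, f}
Tree: B1–B2, B1–B3, B3–B4, B3–B5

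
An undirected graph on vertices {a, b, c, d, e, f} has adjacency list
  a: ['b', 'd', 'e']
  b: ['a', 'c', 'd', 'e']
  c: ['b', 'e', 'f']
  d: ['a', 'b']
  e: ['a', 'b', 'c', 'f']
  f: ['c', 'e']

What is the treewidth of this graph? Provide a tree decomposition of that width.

The largest bag has 3 vertices, giving width 2; this decomposition certifies tw(G) ≤ 2. On the other hand G contains the 3-clique {a, b, d}. A clique must lie in a single bag of any decomposition, so no decomposition can have width below 2. The upper and lower bounds meet at 2, so that is the treewidth.

Treewidth 2.
One such decomposition:
Bags: B1 = {a, b, d}  B2 = {a, b, e}  B3 = {b, c, e}  B4 = {c, e, f}
Tree: B1–B2, B2–B3, B3–B4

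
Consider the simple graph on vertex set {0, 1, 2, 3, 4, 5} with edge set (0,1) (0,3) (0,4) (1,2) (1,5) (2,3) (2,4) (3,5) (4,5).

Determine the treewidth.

A width-3 tree decomposition is:
Bags: B1 = {0, 1, 3, 4}  B2 = {1, 2, 3, 4}  B3 = {1, 3, 4, 5}
Tree: B1–B2, B2–B3
Every bag has size at most 4, so the width is 4 − 1 = 3 and tw(G) ≤ 3. For the lower bound: the 4 vertex sets {0,1}, {2,3}, {4}, {5} are disjoint, each induces a connected subgraph, and every pair is joined by at least one edge of G. Contracting each set to a single vertex therefore yields K_{4} as a minor, and since treewidth is minor-monotone, tw(G) ≥ tw(K_{4}) = 3. Combining the bounds, tw(G) = 3.

3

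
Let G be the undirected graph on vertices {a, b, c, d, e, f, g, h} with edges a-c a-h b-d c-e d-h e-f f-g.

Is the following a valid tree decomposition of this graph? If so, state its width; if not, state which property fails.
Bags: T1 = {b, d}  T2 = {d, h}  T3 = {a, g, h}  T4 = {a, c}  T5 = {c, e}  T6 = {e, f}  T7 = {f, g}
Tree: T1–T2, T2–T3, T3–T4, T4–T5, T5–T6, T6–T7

A tree decomposition must satisfy three properties: every vertex lies in some bag; for every edge, both endpoints lie together in some bag; and for every vertex, the bags containing it form a connected subtree. Here bags containing vertex g are not connected in the tree, so the decomposition is invalid.

No — bags containing vertex g are not connected in the tree.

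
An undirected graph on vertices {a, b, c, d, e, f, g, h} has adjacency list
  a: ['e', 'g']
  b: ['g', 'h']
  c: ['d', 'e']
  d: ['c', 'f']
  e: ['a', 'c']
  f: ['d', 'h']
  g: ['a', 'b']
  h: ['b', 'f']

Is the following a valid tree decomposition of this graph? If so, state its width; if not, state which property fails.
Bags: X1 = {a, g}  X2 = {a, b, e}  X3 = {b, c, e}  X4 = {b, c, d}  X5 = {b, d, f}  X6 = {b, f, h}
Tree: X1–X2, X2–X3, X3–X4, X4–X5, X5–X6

A tree decomposition must satisfy three properties: every vertex lies in some bag; for every edge, both endpoints lie together in some bag; and for every vertex, the bags containing it form a connected subtree. Here edge (b,g) lies in no bag, so the decomposition is invalid.

No — edge (b,g) lies in no bag.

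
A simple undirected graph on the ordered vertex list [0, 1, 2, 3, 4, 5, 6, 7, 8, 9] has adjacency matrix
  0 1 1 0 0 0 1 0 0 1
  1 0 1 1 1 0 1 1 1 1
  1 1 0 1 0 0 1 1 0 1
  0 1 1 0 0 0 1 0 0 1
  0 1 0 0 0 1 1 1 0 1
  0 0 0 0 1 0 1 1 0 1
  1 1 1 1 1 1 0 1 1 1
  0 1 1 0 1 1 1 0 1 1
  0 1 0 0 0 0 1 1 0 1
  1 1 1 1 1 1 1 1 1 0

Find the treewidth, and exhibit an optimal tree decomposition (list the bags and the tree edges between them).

The largest bag has 5 vertices, giving width 4; this decomposition certifies tw(G) ≤ 4. Conversely, {1, 6, 7, 8, 9} is a clique of size 5, and the vertices of any clique must share a bag in every tree decomposition; so some bag has ≥ 5 vertices and tw(G) ≥ 4. Combining the bounds, tw(G) = 4.

Treewidth 4.
One optimal decomposition is:
Bags: B1 = {1, 2, 6, 7, 9}  B2 = {0, 1, 2, 6, 9}  B3 = {1, 4, 6, 7, 9}  B4 = {1, 2, 3, 6, 9}  B5 = {1, 6, 7, 8, 9}  B6 = {4, 5, 6, 7, 9}
Tree: B1–B2, B1–B3, B2–B4, B1–B5, B3–B6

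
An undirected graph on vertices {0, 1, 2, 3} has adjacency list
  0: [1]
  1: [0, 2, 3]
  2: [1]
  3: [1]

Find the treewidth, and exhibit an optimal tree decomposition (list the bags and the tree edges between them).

Treewidth 1.
One optimal decomposition is:
Bags: B1 = {1, 3}  B2 = {0, 1}  B3 = {1, 2}
Tree: B1–B2, B1–B3

Each bag holds 2 vertices, so the decomposition has width 1, which upper-bounds the treewidth. Any graph with an edge has treewidth ≥ 1, and G has the edge 3–1. Hence tw(G) = 1 exactly.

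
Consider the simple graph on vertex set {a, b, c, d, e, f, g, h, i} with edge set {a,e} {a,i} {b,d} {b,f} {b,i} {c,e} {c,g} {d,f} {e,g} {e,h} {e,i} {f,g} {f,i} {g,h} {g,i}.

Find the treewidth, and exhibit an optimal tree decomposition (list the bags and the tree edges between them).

Every bag has size at most 3, so the width is 3 − 1 = 2 and tw(G) ≤ 2. Conversely, {b, d, f} is a clique of size 3, and the vertices of any clique must share a bag in every tree decomposition; so some bag has ≥ 3 vertices and tw(G) ≥ 2. Therefore the treewidth is 2.

Treewidth 2.
Bags: B1 = {e, g, i}  B2 = {f, g, i}  B3 = {c, e, g}  B4 = {a, e, i}  B5 = {e, g, h}  B6 = {b, f, i}  B7 = {b, d, f}
Tree: B1–B2, B1–B3, B1–B4, B1–B5, B2–B6, B6–B7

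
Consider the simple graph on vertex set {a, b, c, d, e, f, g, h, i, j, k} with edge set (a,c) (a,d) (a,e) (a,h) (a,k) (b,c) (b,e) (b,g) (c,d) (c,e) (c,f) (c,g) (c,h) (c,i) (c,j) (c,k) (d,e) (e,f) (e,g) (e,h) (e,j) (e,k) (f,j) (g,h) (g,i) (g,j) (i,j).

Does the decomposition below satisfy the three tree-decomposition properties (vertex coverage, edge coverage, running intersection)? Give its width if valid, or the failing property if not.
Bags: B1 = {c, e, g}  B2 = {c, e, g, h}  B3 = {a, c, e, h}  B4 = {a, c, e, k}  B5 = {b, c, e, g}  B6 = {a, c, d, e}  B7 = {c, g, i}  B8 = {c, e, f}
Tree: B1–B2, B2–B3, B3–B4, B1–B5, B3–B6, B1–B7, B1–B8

No — vertex j appears in no bag.

A tree decomposition must satisfy three properties: every vertex lies in some bag; for every edge, both endpoints lie together in some bag; and for every vertex, the bags containing it form a connected subtree. Here vertex j appears in no bag, so the decomposition is invalid.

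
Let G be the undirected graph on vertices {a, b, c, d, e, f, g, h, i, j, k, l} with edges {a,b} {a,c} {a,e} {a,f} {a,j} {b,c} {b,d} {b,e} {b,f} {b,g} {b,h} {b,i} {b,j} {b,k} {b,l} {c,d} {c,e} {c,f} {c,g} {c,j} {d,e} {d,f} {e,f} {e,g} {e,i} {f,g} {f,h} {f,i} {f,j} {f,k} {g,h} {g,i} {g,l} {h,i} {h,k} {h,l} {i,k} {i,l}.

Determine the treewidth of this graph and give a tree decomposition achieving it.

Each bag holds 5 vertices, so the decomposition has width 4, which upper-bounds the treewidth. For the lower bound, the 5 vertices {b, f, g, h, i} are pairwise adjacent, and any tree decomposition puts a clique entirely inside one bag — forcing width ≥ 4. Hence tw(G) = 4 exactly.

Treewidth 4.
Bags: B1 = {b, e, f, g, i}  B2 = {b, f, g, h, i}  B3 = {b, c, e, f, g}  B4 = {a, b, c, e, f}  B5 = {b, g, h, i, l}  B6 = {b, c, d, e, f}  B7 = {b, f, h, i, k}  B8 = {a, b, c, f, j}
Tree: B1–B2, B1–B3, B3–B4, B2–B5, B3–B6, B2–B7, B4–B8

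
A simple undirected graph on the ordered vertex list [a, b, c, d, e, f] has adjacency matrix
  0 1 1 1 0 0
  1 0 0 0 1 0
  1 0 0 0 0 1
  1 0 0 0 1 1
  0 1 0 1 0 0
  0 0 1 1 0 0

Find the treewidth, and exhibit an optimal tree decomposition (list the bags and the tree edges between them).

The largest bag has 3 vertices, giving width 2; this decomposition certifies tw(G) ≤ 2. Since b–e–d–a–b is a cycle in G, G is not acyclic. Forests are exactly the graphs of treewidth ≤ 1, so tw(G) ≥ 2. Hence tw(G) = 2 exactly.

Treewidth 2.
One optimal decomposition is:
Bags: B1 = {a, b, e}  B2 = {a, d, e}  B3 = {a, c, d}  B4 = {c, d, f}
Tree: B1–B2, B2–B3, B3–B4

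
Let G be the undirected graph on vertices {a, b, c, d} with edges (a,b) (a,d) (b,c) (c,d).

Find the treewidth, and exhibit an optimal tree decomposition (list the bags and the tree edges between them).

Treewidth 2.
Bags: B1 = {a, b, d}  B2 = {b, c, d}
Tree: B1–B2

Each bag holds 3 vertices, so the decomposition has width 2, which upper-bounds the treewidth. For the lower bound, G contains the cycle b–a–d–c–b, so G is not a forest; only forests have treewidth ≤ 1, hence tw(G) ≥ 2. Combining the bounds, tw(G) = 2.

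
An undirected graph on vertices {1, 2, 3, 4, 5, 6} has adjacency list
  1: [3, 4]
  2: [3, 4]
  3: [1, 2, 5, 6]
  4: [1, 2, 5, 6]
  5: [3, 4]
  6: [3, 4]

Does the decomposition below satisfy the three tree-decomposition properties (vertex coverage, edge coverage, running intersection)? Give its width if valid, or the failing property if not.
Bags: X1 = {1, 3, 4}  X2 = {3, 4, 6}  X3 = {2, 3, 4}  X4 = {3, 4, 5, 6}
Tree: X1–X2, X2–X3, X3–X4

No — bags containing vertex 6 are not connected in the tree.

A tree decomposition must satisfy three properties: every vertex lies in some bag; for every edge, both endpoints lie together in some bag; and for every vertex, the bags containing it form a connected subtree. Here bags containing vertex 6 are not connected in the tree, so the decomposition is invalid.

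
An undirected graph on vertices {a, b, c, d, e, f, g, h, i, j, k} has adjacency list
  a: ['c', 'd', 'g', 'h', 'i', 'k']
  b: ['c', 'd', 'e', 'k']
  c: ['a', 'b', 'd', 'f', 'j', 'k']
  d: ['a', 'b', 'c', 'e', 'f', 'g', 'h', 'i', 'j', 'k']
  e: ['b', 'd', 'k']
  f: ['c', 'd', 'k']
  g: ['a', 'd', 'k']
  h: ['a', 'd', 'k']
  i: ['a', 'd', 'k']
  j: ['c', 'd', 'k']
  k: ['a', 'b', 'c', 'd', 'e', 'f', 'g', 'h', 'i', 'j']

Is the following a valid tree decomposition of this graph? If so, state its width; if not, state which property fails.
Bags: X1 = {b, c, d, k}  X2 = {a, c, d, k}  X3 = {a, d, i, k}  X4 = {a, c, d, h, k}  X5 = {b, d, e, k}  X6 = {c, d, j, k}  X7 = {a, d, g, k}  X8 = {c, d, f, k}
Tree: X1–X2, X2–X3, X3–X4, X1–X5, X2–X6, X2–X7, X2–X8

No — bags containing vertex c are not connected in the tree.

A tree decomposition must satisfy three properties: every vertex lies in some bag; for every edge, both endpoints lie together in some bag; and for every vertex, the bags containing it form a connected subtree. Here bags containing vertex c are not connected in the tree, so the decomposition is invalid.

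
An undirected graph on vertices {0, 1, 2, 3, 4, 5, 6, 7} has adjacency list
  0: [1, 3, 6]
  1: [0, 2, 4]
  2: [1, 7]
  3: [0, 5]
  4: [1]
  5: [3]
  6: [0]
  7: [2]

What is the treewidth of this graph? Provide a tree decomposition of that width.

The largest bag has 2 vertices, giving width 1; this decomposition certifies tw(G) ≤ 1. Since G has at least one edge (e.g. 1–0), it is not an edgeless graph, so tw(G) ≥ 1. Hence tw(G) = 1 exactly.

Treewidth 1.
One such decomposition:
Bags: B1 = {0, 1}  B2 = {1, 4}  B3 = {1, 2}  B4 = {2, 7}  B5 = {0, 6}  B6 = {0, 3}  B7 = {3, 5}
Tree: B1–B2, B2–B3, B3–B4, B1–B5, B5–B6, B6–B7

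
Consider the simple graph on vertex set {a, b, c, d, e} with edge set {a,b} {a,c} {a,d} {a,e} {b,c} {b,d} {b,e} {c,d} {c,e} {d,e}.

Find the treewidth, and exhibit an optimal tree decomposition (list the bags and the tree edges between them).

A single bag containing all 5 vertices is trivially a valid decomposition of width 4. On the other hand G contains the 5-clique {a, b, c, d, e}. A clique must lie in a single bag of any decomposition, so no decomposition can have width below 4. The upper and lower bounds meet at 4, so that is the treewidth.

Treewidth 4.
One optimal decomposition is:
Bags: B1 = {a, b, c, d, e}
Tree: (single bag)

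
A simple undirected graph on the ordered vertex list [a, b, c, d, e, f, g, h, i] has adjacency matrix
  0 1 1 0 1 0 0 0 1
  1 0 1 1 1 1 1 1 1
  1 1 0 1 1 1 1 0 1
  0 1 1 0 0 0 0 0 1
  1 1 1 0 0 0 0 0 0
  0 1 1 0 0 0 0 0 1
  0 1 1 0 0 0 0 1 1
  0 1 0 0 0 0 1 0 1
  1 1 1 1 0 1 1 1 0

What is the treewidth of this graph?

A width-3 tree decomposition is:
Bags: B1 = {a, b, c, i}  B2 = {a, b, c, e}  B3 = {b, c, d, i}  B4 = {b, c, f, i}  B5 = {b, c, g, i}  B6 = {b, g, h, i}
Tree: B1–B2, B1–B3, B1–B4, B1–B5, B5–B6
Each bag holds 4 vertices, so the decomposition has width 3, which upper-bounds the treewidth. For the lower bound, the 4 vertices {a, b, c, e} are pairwise adjacent, and any tree decomposition puts a clique entirely inside one bag — forcing width ≥ 3. Therefore the treewidth is 3.

3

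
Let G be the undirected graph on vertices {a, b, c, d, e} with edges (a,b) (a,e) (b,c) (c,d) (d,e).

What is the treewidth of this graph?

2

A width-2 tree decomposition is:
Bags: B1 = {a, b, e}  B2 = {b, c, e}  B3 = {c, d, e}
Tree: B1–B2, B2–B3
Each bag holds 3 vertices, so the decomposition has width 2, which upper-bounds the treewidth. Since e–a–b–c–d–e is a cycle in G, G is not acyclic. Forests are exactly the graphs of treewidth ≤ 1, so tw(G) ≥ 2. Therefore the treewidth is 2.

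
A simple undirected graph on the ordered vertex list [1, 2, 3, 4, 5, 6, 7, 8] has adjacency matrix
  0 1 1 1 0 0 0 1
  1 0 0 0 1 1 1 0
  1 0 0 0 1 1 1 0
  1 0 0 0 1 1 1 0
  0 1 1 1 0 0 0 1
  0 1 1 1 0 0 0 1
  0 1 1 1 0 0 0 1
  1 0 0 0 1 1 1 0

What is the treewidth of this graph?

4

A width-4 tree decomposition is:
Bags: B1 = {2, 3, 4, 5, 8}  B2 = {2, 3, 4, 6, 8}  B3 = {2, 3, 4, 7, 8}  B4 = {1, 2, 3, 4, 8}
Tree: B1–B2, B2–B3, B3–B4
Every bag has size at most 5, so the width is 5 − 1 = 4 and tw(G) ≤ 4. For the lower bound: the 5 vertex sets {3,5}, {4,6}, {2,7}, {8}, {1} are disjoint, each induces a connected subgraph, and every pair is joined by at least one edge of G. Contracting each set to a single vertex therefore yields K_{5} as a minor, and since treewidth is minor-monotone, tw(G) ≥ tw(K_{5}) = 4. The upper and lower bounds meet at 4, so that is the treewidth.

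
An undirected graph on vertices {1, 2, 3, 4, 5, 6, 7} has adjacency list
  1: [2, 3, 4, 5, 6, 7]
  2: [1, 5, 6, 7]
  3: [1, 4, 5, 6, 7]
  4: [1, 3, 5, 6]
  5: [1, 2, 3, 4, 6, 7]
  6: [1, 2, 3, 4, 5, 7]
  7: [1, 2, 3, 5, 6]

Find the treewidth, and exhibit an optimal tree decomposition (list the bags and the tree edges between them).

Treewidth 4.
One optimal decomposition is:
Bags: B1 = {1, 3, 4, 5, 6}  B2 = {1, 3, 5, 6, 7}  B3 = {1, 2, 5, 6, 7}
Tree: B1–B2, B2–B3

Each bag holds 5 vertices, so the decomposition has width 4, which upper-bounds the treewidth. Conversely, {1, 2, 5, 6, 7} is a clique of size 5, and the vertices of any clique must share a bag in every tree decomposition; so some bag has ≥ 5 vertices and tw(G) ≥ 4. The upper and lower bounds meet at 4, so that is the treewidth.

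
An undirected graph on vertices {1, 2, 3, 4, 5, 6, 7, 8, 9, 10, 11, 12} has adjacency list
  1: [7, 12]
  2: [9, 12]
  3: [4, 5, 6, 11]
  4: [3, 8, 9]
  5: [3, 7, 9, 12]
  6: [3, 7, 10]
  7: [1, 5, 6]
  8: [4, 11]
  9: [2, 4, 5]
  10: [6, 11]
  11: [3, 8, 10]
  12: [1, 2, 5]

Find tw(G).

3

A width-3 tree decomposition is:
Bags: B1 = {1, 2, 9, 12}  B2 = {1, 5, 9, 12}  B3 = {1, 5, 7, 9}  B4 = {4, 5, 7, 9}  B5 = {3, 4, 5, 7}  B6 = {3, 4, 6, 7}  B7 = {3, 4, 6, 8}  B8 = {3, 6, 8, 11}  B9 = {6, 8, 10, 11}
Tree: B1–B2, B2–B3, B3–B4, B4–B5, B5–B6, B6–B7, B7–B8, B8–B9
Every bag has size at most 4, so the width is 4 − 1 = 3 and tw(G) ≤ 3. For the lower bound: the 4 vertex sets {1,2,12}, {9}, {5}, {3,4,6,7} are disjoint, each induces a connected subgraph, and every pair is joined by at least one edge of G. Contracting each set to a single vertex therefore yields K_{4} as a minor, and since treewidth is minor-monotone, tw(G) ≥ tw(K_{4}) = 3. Therefore the treewidth is 3.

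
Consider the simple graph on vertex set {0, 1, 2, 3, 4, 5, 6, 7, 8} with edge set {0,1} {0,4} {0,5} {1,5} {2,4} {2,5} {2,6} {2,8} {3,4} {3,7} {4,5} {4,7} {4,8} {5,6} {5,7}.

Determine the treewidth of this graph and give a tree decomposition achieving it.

Every bag has size at most 3, so the width is 3 − 1 = 2 and tw(G) ≤ 2. For the lower bound, the 3 vertices {0, 1, 5} are pairwise adjacent, and any tree decomposition puts a clique entirely inside one bag — forcing width ≥ 2. Combining the bounds, tw(G) = 2.

Treewidth 2.
One such decomposition:
Bags: B1 = {2, 4, 5}  B2 = {2, 5, 6}  B3 = {2, 4, 8}  B4 = {4, 5, 7}  B5 = {3, 4, 7}  B6 = {0, 4, 5}  B7 = {0, 1, 5}
Tree: B1–B2, B1–B3, B1–B4, B4–B5, B4–B6, B6–B7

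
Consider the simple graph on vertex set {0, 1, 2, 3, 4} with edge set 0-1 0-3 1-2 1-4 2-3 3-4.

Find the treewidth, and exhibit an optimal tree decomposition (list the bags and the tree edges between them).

Every bag has size at most 3, so the width is 3 − 1 = 2 and tw(G) ≤ 2. The edges 1–2–3–4–1 form a cycle, so G is not a tree and its treewidth is at least 2. Therefore the treewidth is 2.

Treewidth 2.
One such decomposition:
Bags: B1 = {1, 2, 3}  B2 = {1, 3, 4}  B3 = {0, 1, 3}
Tree: B1–B2, B2–B3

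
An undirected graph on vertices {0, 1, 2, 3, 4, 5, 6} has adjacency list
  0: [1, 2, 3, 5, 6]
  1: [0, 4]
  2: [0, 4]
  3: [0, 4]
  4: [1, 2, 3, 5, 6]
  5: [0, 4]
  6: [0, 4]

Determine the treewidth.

A width-2 tree decomposition is:
Bags: B1 = {0, 4, 6}  B2 = {0, 2, 4}  B3 = {0, 3, 4}  B4 = {0, 1, 4}  B5 = {0, 4, 5}
Tree: B1–B2, B2–B3, B3–B4, B4–B5
Every bag has size at most 3, so the width is 3 − 1 = 2 and tw(G) ≤ 2. For the lower bound, G contains the cycle 4–6–0–2–4, so G is not a forest; only forests have treewidth ≤ 1, hence tw(G) ≥ 2. Therefore the treewidth is 2.

2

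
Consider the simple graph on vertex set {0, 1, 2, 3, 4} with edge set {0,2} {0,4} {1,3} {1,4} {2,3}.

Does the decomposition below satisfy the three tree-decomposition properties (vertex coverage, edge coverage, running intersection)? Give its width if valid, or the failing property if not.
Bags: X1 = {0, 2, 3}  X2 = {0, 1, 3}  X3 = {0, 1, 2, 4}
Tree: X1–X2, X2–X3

A tree decomposition must satisfy three properties: every vertex lies in some bag; for every edge, both endpoints lie together in some bag; and for every vertex, the bags containing it form a connected subtree. Here bags containing vertex 2 are not connected in the tree, so the decomposition is invalid.

No — bags containing vertex 2 are not connected in the tree.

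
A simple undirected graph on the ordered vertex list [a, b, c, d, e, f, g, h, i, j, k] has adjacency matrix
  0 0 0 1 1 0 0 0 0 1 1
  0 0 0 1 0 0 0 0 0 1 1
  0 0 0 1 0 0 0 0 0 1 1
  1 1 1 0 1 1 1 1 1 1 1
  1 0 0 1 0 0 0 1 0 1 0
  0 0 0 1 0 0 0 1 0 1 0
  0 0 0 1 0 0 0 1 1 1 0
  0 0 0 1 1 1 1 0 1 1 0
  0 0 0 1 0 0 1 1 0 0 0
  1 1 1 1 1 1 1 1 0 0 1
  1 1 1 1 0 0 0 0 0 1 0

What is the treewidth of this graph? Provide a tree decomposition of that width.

Each bag holds 4 vertices, so the decomposition has width 3, which upper-bounds the treewidth. Conversely, {d, g, h, j} is a clique of size 4, and the vertices of any clique must share a bag in every tree decomposition; so some bag has ≥ 4 vertices and tw(G) ≥ 3. The upper and lower bounds meet at 3, so that is the treewidth.

Treewidth 3.
Bags: B1 = {d, e, h, j}  B2 = {a, d, e, j}  B3 = {d, g, h, j}  B4 = {a, d, j, k}  B5 = {c, d, j, k}  B6 = {d, g, h, i}  B7 = {d, f, h, j}  B8 = {b, d, j, k}
Tree: B1–B2, B1–B3, B2–B4, B4–B5, B3–B6, B1–B7, B5–B8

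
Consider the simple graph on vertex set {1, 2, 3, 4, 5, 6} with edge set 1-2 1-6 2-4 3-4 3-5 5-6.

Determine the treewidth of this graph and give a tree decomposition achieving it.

Treewidth 2.
One such decomposition:
Bags: B1 = {3, 4, 5}  B2 = {2, 4, 5}  B3 = {1, 2, 5}  B4 = {1, 5, 6}
Tree: B1–B2, B2–B3, B3–B4

The largest bag has 3 vertices, giving width 2; this decomposition certifies tw(G) ≤ 2. Since 5–3–4–2–1–6–5 is a cycle in G, G is not acyclic. Forests are exactly the graphs of treewidth ≤ 1, so tw(G) ≥ 2. Therefore the treewidth is 2.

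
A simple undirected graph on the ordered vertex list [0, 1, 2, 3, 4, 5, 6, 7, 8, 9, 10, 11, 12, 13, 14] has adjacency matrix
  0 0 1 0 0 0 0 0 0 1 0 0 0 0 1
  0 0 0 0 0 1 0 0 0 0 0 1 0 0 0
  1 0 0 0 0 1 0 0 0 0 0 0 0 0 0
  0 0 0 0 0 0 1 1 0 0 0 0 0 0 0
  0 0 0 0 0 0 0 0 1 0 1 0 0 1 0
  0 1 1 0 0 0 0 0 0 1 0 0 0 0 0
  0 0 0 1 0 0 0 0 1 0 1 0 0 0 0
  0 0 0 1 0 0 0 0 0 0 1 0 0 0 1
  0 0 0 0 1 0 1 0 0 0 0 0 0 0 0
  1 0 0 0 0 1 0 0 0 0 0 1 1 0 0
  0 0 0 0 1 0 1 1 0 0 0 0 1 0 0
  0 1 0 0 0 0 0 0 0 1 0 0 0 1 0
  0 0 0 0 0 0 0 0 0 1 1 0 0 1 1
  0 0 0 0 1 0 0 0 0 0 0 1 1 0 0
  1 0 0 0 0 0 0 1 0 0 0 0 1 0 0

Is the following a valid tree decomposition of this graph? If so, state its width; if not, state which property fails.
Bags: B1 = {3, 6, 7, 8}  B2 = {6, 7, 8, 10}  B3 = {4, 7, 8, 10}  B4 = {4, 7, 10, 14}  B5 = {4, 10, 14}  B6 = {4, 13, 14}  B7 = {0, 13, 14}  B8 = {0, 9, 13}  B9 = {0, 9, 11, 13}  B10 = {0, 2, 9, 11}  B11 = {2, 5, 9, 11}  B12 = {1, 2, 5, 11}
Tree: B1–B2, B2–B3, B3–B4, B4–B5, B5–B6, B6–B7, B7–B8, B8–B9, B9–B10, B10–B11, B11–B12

No — vertex 12 appears in no bag.

A tree decomposition must satisfy three properties: every vertex lies in some bag; for every edge, both endpoints lie together in some bag; and for every vertex, the bags containing it form a connected subtree. Here vertex 12 appears in no bag, so the decomposition is invalid.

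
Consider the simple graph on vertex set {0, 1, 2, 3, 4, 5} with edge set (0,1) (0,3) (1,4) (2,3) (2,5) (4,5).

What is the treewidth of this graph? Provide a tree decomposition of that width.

Treewidth 2.
One optimal decomposition is:
Bags: B1 = {1, 4, 5}  B2 = {0, 1, 5}  B3 = {0, 3, 5}  B4 = {2, 3, 5}
Tree: B1–B2, B2–B3, B3–B4

Every bag has size at most 3, so the width is 3 − 1 = 2 and tw(G) ≤ 2. Since 5–4–1–0–3–2–5 is a cycle in G, G is not acyclic. Forests are exactly the graphs of treewidth ≤ 1, so tw(G) ≥ 2. Combining the bounds, tw(G) = 2.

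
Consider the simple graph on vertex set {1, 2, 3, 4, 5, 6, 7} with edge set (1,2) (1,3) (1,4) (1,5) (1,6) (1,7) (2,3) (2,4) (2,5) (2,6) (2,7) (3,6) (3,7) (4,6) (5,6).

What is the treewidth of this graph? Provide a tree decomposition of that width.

The largest bag has 4 vertices, giving width 3; this decomposition certifies tw(G) ≤ 3. On the other hand G contains the 4-clique {1, 2, 3, 6}. A clique must lie in a single bag of any decomposition, so no decomposition can have width below 3. The upper and lower bounds meet at 3, so that is the treewidth.

Treewidth 3.
Bags: B1 = {1, 2, 5, 6}  B2 = {1, 2, 3, 6}  B3 = {1, 2, 4, 6}  B4 = {1, 2, 3, 7}
Tree: B1–B2, B1–B3, B2–B4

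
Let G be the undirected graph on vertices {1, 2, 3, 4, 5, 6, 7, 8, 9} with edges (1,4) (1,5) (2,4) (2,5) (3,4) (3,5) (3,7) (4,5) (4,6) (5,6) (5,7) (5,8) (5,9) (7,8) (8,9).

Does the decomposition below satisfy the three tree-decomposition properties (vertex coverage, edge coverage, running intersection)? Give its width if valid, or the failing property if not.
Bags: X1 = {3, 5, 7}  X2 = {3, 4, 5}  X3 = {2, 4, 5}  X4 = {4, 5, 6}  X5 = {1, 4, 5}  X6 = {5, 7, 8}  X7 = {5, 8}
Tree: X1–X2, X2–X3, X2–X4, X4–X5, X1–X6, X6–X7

A tree decomposition must satisfy three properties: every vertex lies in some bag; for every edge, both endpoints lie together in some bag; and for every vertex, the bags containing it form a connected subtree. Here vertex 9 appears in no bag, so the decomposition is invalid.

No — vertex 9 appears in no bag.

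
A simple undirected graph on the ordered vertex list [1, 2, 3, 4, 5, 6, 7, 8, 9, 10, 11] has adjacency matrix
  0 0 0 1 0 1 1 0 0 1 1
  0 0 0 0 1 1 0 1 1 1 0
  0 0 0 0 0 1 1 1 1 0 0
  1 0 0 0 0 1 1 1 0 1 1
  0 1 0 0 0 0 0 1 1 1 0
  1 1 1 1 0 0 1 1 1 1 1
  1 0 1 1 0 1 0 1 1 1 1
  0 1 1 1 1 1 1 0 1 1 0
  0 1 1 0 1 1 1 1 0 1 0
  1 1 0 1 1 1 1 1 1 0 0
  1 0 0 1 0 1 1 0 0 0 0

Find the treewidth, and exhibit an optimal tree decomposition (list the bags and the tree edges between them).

Treewidth 4.
One optimal decomposition is:
Bags: B1 = {4, 6, 7, 8, 10}  B2 = {1, 4, 6, 7, 10}  B3 = {6, 7, 8, 9, 10}  B4 = {3, 6, 7, 8, 9}  B5 = {1, 4, 6, 7, 11}  B6 = {2, 6, 8, 9, 10}  B7 = {2, 5, 8, 9, 10}
Tree: B1–B2, B1–B3, B3–B4, B2–B5, B3–B6, B6–B7

Every bag has size at most 5, so the width is 5 − 1 = 4 and tw(G) ≤ 4. For the lower bound, the 5 vertices {2, 5, 8, 9, 10} are pairwise adjacent, and any tree decomposition puts a clique entirely inside one bag — forcing width ≥ 4. Therefore the treewidth is 4.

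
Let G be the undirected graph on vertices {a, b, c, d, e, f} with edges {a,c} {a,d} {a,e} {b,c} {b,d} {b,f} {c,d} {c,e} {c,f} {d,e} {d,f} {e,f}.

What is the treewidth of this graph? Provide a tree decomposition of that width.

Treewidth 3.
One such decomposition:
Bags: B1 = {b, c, d, f}  B2 = {c, d, e, f}  B3 = {a, c, d, e}
Tree: B1–B2, B2–B3

Each bag holds 4 vertices, so the decomposition has width 3, which upper-bounds the treewidth. For the lower bound, the 4 vertices {a, c, d, e} are pairwise adjacent, and any tree decomposition puts a clique entirely inside one bag — forcing width ≥ 3. Therefore the treewidth is 3.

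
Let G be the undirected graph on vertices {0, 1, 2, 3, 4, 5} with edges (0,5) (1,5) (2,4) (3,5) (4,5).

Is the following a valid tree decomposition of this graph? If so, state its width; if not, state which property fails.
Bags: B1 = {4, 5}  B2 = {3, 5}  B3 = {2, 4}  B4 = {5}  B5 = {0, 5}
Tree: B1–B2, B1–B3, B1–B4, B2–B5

No — vertex 1 appears in no bag.

A tree decomposition must satisfy three properties: every vertex lies in some bag; for every edge, both endpoints lie together in some bag; and for every vertex, the bags containing it form a connected subtree. Here vertex 1 appears in no bag, so the decomposition is invalid.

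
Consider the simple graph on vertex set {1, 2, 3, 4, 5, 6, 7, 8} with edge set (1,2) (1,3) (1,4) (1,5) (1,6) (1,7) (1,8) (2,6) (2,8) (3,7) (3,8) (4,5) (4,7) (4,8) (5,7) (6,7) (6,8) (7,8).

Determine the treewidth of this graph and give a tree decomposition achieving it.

Treewidth 3.
One such decomposition:
Bags: B1 = {1, 6, 7, 8}  B2 = {1, 4, 7, 8}  B3 = {1, 4, 5, 7}  B4 = {1, 2, 6, 8}  B5 = {1, 3, 7, 8}
Tree: B1–B2, B2–B3, B1–B4, B1–B5

The largest bag has 4 vertices, giving width 3; this decomposition certifies tw(G) ≤ 3. On the other hand G contains the 4-clique {1, 2, 6, 8}. A clique must lie in a single bag of any decomposition, so no decomposition can have width below 3. Therefore the treewidth is 3.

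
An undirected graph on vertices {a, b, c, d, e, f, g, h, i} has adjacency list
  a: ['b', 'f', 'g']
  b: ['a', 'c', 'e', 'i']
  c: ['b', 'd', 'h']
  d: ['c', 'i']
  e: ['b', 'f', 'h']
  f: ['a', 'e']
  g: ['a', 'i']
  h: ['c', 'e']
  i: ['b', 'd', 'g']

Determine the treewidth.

3

A width-3 tree decomposition is:
Bags: B1 = {a, e, f, g}  B2 = {a, b, e, g}  B3 = {b, e, g, i}  B4 = {b, e, h, i}  B5 = {b, c, h, i}  B6 = {c, d, h, i}
Tree: B1–B2, B2–B3, B3–B4, B4–B5, B5–B6
Each bag holds 4 vertices, so the decomposition has width 3, which upper-bounds the treewidth. For the lower bound: the 4 vertex sets {a,f,g}, {e}, {b}, {c,d,h,i} are disjoint, each induces a connected subgraph, and every pair is joined by at least one edge of G. Contracting each set to a single vertex therefore yields K_{4} as a minor, and since treewidth is minor-monotone, tw(G) ≥ tw(K_{4}) = 3. The upper and lower bounds meet at 3, so that is the treewidth.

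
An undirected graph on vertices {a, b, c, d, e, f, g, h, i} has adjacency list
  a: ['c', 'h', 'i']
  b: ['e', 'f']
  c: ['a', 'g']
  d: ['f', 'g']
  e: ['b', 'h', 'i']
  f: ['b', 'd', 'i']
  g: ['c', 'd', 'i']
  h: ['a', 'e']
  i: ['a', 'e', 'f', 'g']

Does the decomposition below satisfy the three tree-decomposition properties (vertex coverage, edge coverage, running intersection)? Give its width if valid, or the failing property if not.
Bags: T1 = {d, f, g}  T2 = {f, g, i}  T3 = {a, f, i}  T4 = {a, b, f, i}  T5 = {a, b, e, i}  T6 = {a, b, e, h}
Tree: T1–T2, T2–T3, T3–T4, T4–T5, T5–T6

No — vertex c appears in no bag.

A tree decomposition must satisfy three properties: every vertex lies in some bag; for every edge, both endpoints lie together in some bag; and for every vertex, the bags containing it form a connected subtree. Here vertex c appears in no bag, so the decomposition is invalid.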